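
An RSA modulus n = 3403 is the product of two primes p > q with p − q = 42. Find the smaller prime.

Since p = q + 42, we have 3403 = q(q + 42), so q² + 42q − 3403 = 0.
Discriminant: 42² + 4·3403 = 1764 + 13612 = 15376; √15376 = 124.
q = (−42 + 124)/2 = 41, and p = q + 42 = 83.
Check: 41 · 83 = 3403.

41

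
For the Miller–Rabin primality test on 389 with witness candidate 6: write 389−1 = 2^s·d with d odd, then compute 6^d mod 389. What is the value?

1

389 − 1 = 388 = 2^2 · 97, so d = 97.
6^1 ≡ 6 (mod 389)
6^2 ≡ 6^2 = 36 ≡ 36 (mod 389)
6^4 ≡ 36^2 = 1296 ≡ 129 (mod 389)
6^8 ≡ 129^2 = 16641 ≡ 303 (mod 389)
6^16 ≡ 303^2 = 91809 ≡ 5 (mod 389)
6^32 ≡ 5^2 = 25 ≡ 25 (mod 389)
6^64 ≡ 25^2 = 625 ≡ 236 (mod 389)
97 = 64 + 32 + 1 in binary powers of 2.
So 6^97 ≡ 236 · 25 · 6 ≡ 1 (mod 389).
Since 6^d ≡ 1 (mod 389), base 6 does not prove 389 composite.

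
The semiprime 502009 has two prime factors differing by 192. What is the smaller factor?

619

Since p = q + 192, we have 502009 = q(q + 192), so q² + 192q − 502009 = 0.
Discriminant: 192² + 4·502009 = 36864 + 2008036 = 2044900; √2044900 = 1430.
q = (−192 + 1430)/2 = 619, and p = q + 192 = 811.
Check: 619 · 811 = 502009.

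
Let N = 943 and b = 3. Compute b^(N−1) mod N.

278

3^1 ≡ 3 (mod 943)
3^2 ≡ 3^2 = 9 ≡ 9 (mod 943)
3^4 ≡ 9^2 = 81 ≡ 81 (mod 943)
3^8 ≡ 81^2 = 6561 ≡ 903 (mod 943)
3^16 ≡ 903^2 = 815409 ≡ 657 (mod 943)
3^32 ≡ 657^2 = 431649 ≡ 698 (mod 943)
3^64 ≡ 698^2 = 487204 ≡ 616 (mod 943)
3^128 ≡ 616^2 = 379456 ≡ 370 (mod 943)
3^256 ≡ 370^2 = 136900 ≡ 165 (mod 943)
3^512 ≡ 165^2 = 27225 ≡ 821 (mod 943)
942 = 512 + 256 + 128 + 32 + 8 + 4 + 2 in binary powers of 2.
So 3^942 ≡ 821 · 165 · 370 · 698 · 903 · 81 · 9 ≡ 278 (mod 943).
Since 278 ≠ 1, base 3 is a Fermat witness: 943 is composite.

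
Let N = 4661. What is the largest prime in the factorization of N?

4661 = 59 · 79
79 is prime.
So 4661 = 59 · 79; the largest prime factor is 79.

79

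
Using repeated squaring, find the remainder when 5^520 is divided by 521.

1

5^1 ≡ 5 (mod 521)
5^2 ≡ 5^2 = 25 ≡ 25 (mod 521)
5^4 ≡ 25^2 = 625 ≡ 104 (mod 521)
5^8 ≡ 104^2 = 10816 ≡ 396 (mod 521)
5^16 ≡ 396^2 = 156816 ≡ 516 (mod 521)
5^32 ≡ 516^2 = 266256 ≡ 25 (mod 521)
5^64 ≡ 25^2 = 625 ≡ 104 (mod 521)
5^128 ≡ 104^2 = 10816 ≡ 396 (mod 521)
5^256 ≡ 396^2 = 156816 ≡ 516 (mod 521)
5^512 ≡ 516^2 = 266256 ≡ 25 (mod 521)
520 = 512 + 8 in binary powers of 2.
So 5^520 ≡ 25 · 396 ≡ 1 (mod 521).
Since the result is 1, base 5 gives no evidence that 521 is composite.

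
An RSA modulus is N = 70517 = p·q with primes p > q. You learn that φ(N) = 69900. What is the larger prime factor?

φ(n) = (p−1)(q−1) = n − (p+q) + 1, so p + q = 70517 − 69900 + 1 = 618.
p and q are the roots of t² − 618t + 70517 = 0.
Discriminant: 618² − 4·70517 = 381924 − 282068 = 99856; √99856 = 316.
q = (618 − 316)/2 = 151, p = (618 + 316)/2 = 467.
Check: 151 · 467 = 70517.

467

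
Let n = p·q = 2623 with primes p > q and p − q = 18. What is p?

Since p = q + 18, we have 2623 = q(q + 18), so q² + 18q − 2623 = 0.
Discriminant: 18² + 4·2623 = 324 + 10492 = 10816; √10816 = 104.
q = (−18 + 104)/2 = 43, and p = q + 18 = 61.
Check: 43 · 61 = 2623.

61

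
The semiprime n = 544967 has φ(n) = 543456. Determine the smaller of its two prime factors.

593

φ(n) = (p−1)(q−1) = n − (p+q) + 1, so p + q = 544967 − 543456 + 1 = 1512.
p and q are the roots of t² − 1512t + 544967 = 0.
Discriminant: 1512² − 4·544967 = 2286144 − 2179868 = 106276; √106276 = 326.
q = (1512 − 326)/2 = 593, p = (1512 + 326)/2 = 919.
Check: 593 · 919 = 544967.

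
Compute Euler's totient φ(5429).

5280

Factor: 5429 = 61 · 89.
φ(5429) = (61−1) · (89−1) = 60 · 88 = 5280.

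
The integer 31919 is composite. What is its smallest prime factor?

59

31919 is odd.
Digit sum 23, not divisible by 3.
Ends in 9: not divisible by 5.
7: 31919 = 7·4559 + 6
11: 31919 = 11·2901 + 8
13: 31919 = 13·2455 + 4
17: 31919 = 17·1877 + 10
19: 31919 = 19·1679 + 18
23: 31919 = 23·1387 + 18
29: 31919 = 29·1100 + 19
31: 31919 = 31·1029 + 20
37: 31919 = 37·862 + 25
41: 31919 = 41·778 + 21
43: 31919 = 43·742 + 13
47: 31919 = 47·679 + 6
53: 31919 = 53·602 + 13
59: 31919 = 59·541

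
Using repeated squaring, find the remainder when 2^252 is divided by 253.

2^1 ≡ 2 (mod 253)
2^2 ≡ 2^2 = 4 ≡ 4 (mod 253)
2^4 ≡ 4^2 = 16 ≡ 16 (mod 253)
2^8 ≡ 16^2 = 256 ≡ 3 (mod 253)
2^16 ≡ 3^2 = 9 ≡ 9 (mod 253)
2^32 ≡ 9^2 = 81 ≡ 81 (mod 253)
2^64 ≡ 81^2 = 6561 ≡ 236 (mod 253)
2^128 ≡ 236^2 = 55696 ≡ 36 (mod 253)
252 = 128 + 64 + 32 + 16 + 8 + 4 in binary powers of 2.
So 2^252 ≡ 36 · 236 · 81 · 9 · 3 · 16 ≡ 81 (mod 253).
Since 81 ≠ 1, base 2 is a Fermat witness: 253 is composite.

81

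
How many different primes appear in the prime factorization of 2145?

4

2145 = 3 · 715
715 = 5 · 143
143 = 11 · 13
2145 = 3 · 5 · 11 · 13, which has 4 distinct prime factors.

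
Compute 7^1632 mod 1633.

1458

7^1 ≡ 7 (mod 1633)
7^2 ≡ 7^2 = 49 ≡ 49 (mod 1633)
7^4 ≡ 49^2 = 2401 ≡ 768 (mod 1633)
7^8 ≡ 768^2 = 589824 ≡ 311 (mod 1633)
7^16 ≡ 311^2 = 96721 ≡ 374 (mod 1633)
7^32 ≡ 374^2 = 139876 ≡ 1071 (mod 1633)
7^64 ≡ 1071^2 = 1147041 ≡ 675 (mod 1633)
7^128 ≡ 675^2 = 455625 ≡ 18 (mod 1633)
7^256 ≡ 18^2 = 324 ≡ 324 (mod 1633)
7^512 ≡ 324^2 = 104976 ≡ 464 (mod 1633)
7^1024 ≡ 464^2 = 215296 ≡ 1373 (mod 1633)
1632 = 1024 + 512 + 64 + 32 in binary powers of 2.
So 7^1632 ≡ 1373 · 464 · 675 · 1071 ≡ 1458 (mod 1633).
Since 1458 ≠ 1, base 7 is a Fermat witness: 1633 is composite.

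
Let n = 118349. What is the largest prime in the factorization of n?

118349 = 7 · 16907
16907 = 11 · 1537
1537 = 29 · 53
53 is prime.
So 118349 = 7 · 11 · 29 · 53; the largest prime factor is 53.

53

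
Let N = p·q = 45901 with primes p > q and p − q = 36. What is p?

Since p = q + 36, we have 45901 = q(q + 36), so q² + 36q − 45901 = 0.
Discriminant: 36² + 4·45901 = 1296 + 183604 = 184900; √184900 = 430.
q = (−36 + 430)/2 = 197, and p = q + 36 = 233.
Check: 197 · 233 = 45901.

233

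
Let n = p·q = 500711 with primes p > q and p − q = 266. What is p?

853

Since p = q + 266, we have 500711 = q(q + 266), so q² + 266q − 500711 = 0.
Discriminant: 266² + 4·500711 = 70756 + 2002844 = 2073600; √2073600 = 1440.
q = (−266 + 1440)/2 = 587, and p = q + 266 = 853.
Check: 587 · 853 = 500711.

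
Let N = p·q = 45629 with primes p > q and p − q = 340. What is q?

103

Since p = q + 340, we have 45629 = q(q + 340), so q² + 340q − 45629 = 0.
Discriminant: 340² + 4·45629 = 115600 + 182516 = 298116; √298116 = 546.
q = (−340 + 546)/2 = 103, and p = q + 340 = 443.
Check: 103 · 443 = 45629.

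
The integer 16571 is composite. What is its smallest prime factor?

73

16571 is odd.
Digit sum 20, not divisible by 3.
Ends in 1: not divisible by 5.
7: 16571 = 7·2367 + 2
11: 16571 = 11·1506 + 5
13: 16571 = 13·1274 + 9
17: 16571 = 17·974 + 13
19: 16571 = 19·872 + 3
23: 16571 = 23·720 + 11
29: 16571 = 29·571 + 12
31: 16571 = 31·534 + 17
37: 16571 = 37·447 + 32
41: 16571 = 41·404 + 7
43: 16571 = 43·385 + 16
47: 16571 = 47·352 + 27
53: 16571 = 53·312 + 35
59: 16571 = 59·280 + 51
61: 16571 = 61·271 + 40
67: 16571 = 67·247 + 22
71: 16571 = 71·233 + 28
73: 16571 = 73·227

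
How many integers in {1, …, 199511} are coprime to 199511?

Factor: 199511 = 13 · 103 · 149.
φ(199511) = (13−1) · (103−1) · (149−1) = 12 · 102 · 148 = 181152.

181152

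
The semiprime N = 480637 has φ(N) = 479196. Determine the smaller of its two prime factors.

523

φ(n) = (p−1)(q−1) = n − (p+q) + 1, so p + q = 480637 − 479196 + 1 = 1442.
p and q are the roots of t² − 1442t + 480637 = 0.
Discriminant: 1442² − 4·480637 = 2079364 − 1922548 = 156816; √156816 = 396.
q = (1442 − 396)/2 = 523, p = (1442 + 396)/2 = 919.
Check: 523 · 919 = 480637.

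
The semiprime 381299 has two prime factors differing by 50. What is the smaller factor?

593

Since p = q + 50, we have 381299 = q(q + 50), so q² + 50q − 381299 = 0.
Discriminant: 50² + 4·381299 = 2500 + 1525196 = 1527696; √1527696 = 1236.
q = (−50 + 1236)/2 = 593, and p = q + 50 = 643.
Check: 593 · 643 = 381299.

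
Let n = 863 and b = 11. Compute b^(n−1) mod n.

1

11^1 ≡ 11 (mod 863)
11^2 ≡ 11^2 = 121 ≡ 121 (mod 863)
11^4 ≡ 121^2 = 14641 ≡ 833 (mod 863)
11^8 ≡ 833^2 = 693889 ≡ 37 (mod 863)
11^16 ≡ 37^2 = 1369 ≡ 506 (mod 863)
11^32 ≡ 506^2 = 256036 ≡ 588 (mod 863)
11^64 ≡ 588^2 = 345744 ≡ 544 (mod 863)
11^128 ≡ 544^2 = 295936 ≡ 790 (mod 863)
11^256 ≡ 790^2 = 624100 ≡ 151 (mod 863)
11^512 ≡ 151^2 = 22801 ≡ 363 (mod 863)
862 = 512 + 256 + 64 + 16 + 8 + 4 + 2 in binary powers of 2.
So 11^862 ≡ 363 · 151 · 544 · 506 · 37 · 833 · 121 ≡ 1 (mod 863).
Since the result is 1, base 11 gives no evidence that 863 is composite.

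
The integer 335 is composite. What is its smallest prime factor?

335 is odd.
Digit sum 11, not divisible by 3.
Ends in 5: divisible by 5.

5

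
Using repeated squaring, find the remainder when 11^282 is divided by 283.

1

11^1 ≡ 11 (mod 283)
11^2 ≡ 11^2 = 121 ≡ 121 (mod 283)
11^4 ≡ 121^2 = 14641 ≡ 208 (mod 283)
11^8 ≡ 208^2 = 43264 ≡ 248 (mod 283)
11^16 ≡ 248^2 = 61504 ≡ 93 (mod 283)
11^32 ≡ 93^2 = 8649 ≡ 159 (mod 283)
11^64 ≡ 159^2 = 25281 ≡ 94 (mod 283)
11^128 ≡ 94^2 = 8836 ≡ 63 (mod 283)
11^256 ≡ 63^2 = 3969 ≡ 7 (mod 283)
282 = 256 + 16 + 8 + 2 in binary powers of 2.
So 11^282 ≡ 7 · 93 · 248 · 121 ≡ 1 (mod 283).
Since the result is 1, base 11 gives no evidence that 283 is composite.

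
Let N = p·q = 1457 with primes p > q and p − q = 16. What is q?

31

Since p = q + 16, we have 1457 = q(q + 16), so q² + 16q − 1457 = 0.
Discriminant: 16² + 4·1457 = 256 + 5828 = 6084; √6084 = 78.
q = (−16 + 78)/2 = 31, and p = q + 16 = 47.
Check: 31 · 47 = 1457.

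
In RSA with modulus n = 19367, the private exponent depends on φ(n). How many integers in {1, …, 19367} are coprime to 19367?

19080

Factor: 19367 = 107 · 181.
φ(19367) = (107−1) · (181−1) = 106 · 180 = 19080.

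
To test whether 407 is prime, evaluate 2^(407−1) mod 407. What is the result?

284

2^1 ≡ 2 (mod 407)
2^2 ≡ 2^2 = 4 ≡ 4 (mod 407)
2^4 ≡ 4^2 = 16 ≡ 16 (mod 407)
2^8 ≡ 16^2 = 256 ≡ 256 (mod 407)
2^16 ≡ 256^2 = 65536 ≡ 9 (mod 407)
2^32 ≡ 9^2 = 81 ≡ 81 (mod 407)
2^64 ≡ 81^2 = 6561 ≡ 49 (mod 407)
2^128 ≡ 49^2 = 2401 ≡ 366 (mod 407)
2^256 ≡ 366^2 = 133956 ≡ 53 (mod 407)
406 = 256 + 128 + 16 + 4 + 2 in binary powers of 2.
So 2^406 ≡ 53 · 366 · 9 · 16 · 4 ≡ 284 (mod 407).
Since 284 ≠ 1, base 2 is a Fermat witness: 407 is composite.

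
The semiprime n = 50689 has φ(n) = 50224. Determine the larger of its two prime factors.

φ(n) = (p−1)(q−1) = n − (p+q) + 1, so p + q = 50689 − 50224 + 1 = 466.
p and q are the roots of t² − 466t + 50689 = 0.
Discriminant: 466² − 4·50689 = 217156 − 202756 = 14400; √14400 = 120.
q = (466 − 120)/2 = 173, p = (466 + 120)/2 = 293.
Check: 173 · 293 = 50689.

293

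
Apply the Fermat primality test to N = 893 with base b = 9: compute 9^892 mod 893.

788

9^1 ≡ 9 (mod 893)
9^2 ≡ 9^2 = 81 ≡ 81 (mod 893)
9^4 ≡ 81^2 = 6561 ≡ 310 (mod 893)
9^8 ≡ 310^2 = 96100 ≡ 549 (mod 893)
9^16 ≡ 549^2 = 301401 ≡ 460 (mod 893)
9^32 ≡ 460^2 = 211600 ≡ 852 (mod 893)
9^64 ≡ 852^2 = 725904 ≡ 788 (mod 893)
9^128 ≡ 788^2 = 620944 ≡ 309 (mod 893)
9^256 ≡ 309^2 = 95481 ≡ 823 (mod 893)
9^512 ≡ 823^2 = 677329 ≡ 435 (mod 893)
892 = 512 + 256 + 64 + 32 + 16 + 8 + 4 in binary powers of 2.
So 9^892 ≡ 435 · 823 · 788 · 852 · 460 · 549 · 310 ≡ 788 (mod 893).
Since 788 ≠ 1, base 9 is a Fermat witness: 893 is composite.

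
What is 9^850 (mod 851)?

9^1 ≡ 9 (mod 851)
9^2 ≡ 9^2 = 81 ≡ 81 (mod 851)
9^4 ≡ 81^2 = 6561 ≡ 604 (mod 851)
9^8 ≡ 604^2 = 364816 ≡ 588 (mod 851)
9^16 ≡ 588^2 = 345744 ≡ 238 (mod 851)
9^32 ≡ 238^2 = 56644 ≡ 478 (mod 851)
9^64 ≡ 478^2 = 228484 ≡ 416 (mod 851)
9^128 ≡ 416^2 = 173056 ≡ 303 (mod 851)
9^256 ≡ 303^2 = 91809 ≡ 752 (mod 851)
9^512 ≡ 752^2 = 565504 ≡ 440 (mod 851)
850 = 512 + 256 + 64 + 16 + 2 in binary powers of 2.
So 9^850 ≡ 440 · 752 · 416 · 238 · 81 ≡ 752 (mod 851).
Since 752 ≠ 1, base 9 is a Fermat witness: 851 is composite.

752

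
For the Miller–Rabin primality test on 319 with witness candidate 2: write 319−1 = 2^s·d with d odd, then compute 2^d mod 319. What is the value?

319 − 1 = 318 = 2^1 · 159, so d = 159.
2^1 ≡ 2 (mod 319)
2^2 ≡ 2^2 = 4 ≡ 4 (mod 319)
2^4 ≡ 4^2 = 16 ≡ 16 (mod 319)
2^8 ≡ 16^2 = 256 ≡ 256 (mod 319)
2^16 ≡ 256^2 = 65536 ≡ 141 (mod 319)
2^32 ≡ 141^2 = 19881 ≡ 103 (mod 319)
2^64 ≡ 103^2 = 10609 ≡ 82 (mod 319)
2^128 ≡ 82^2 = 6724 ≡ 25 (mod 319)
159 = 128 + 16 + 8 + 4 + 2 + 1 in binary powers of 2.
So 2^159 ≡ 25 · 141 · 256 · 16 · 4 · 2 ≡ 171 (mod 319).
Squaring chain: 171; never reaches −1, so base 2 is a Miller–Rabin witness that 319 is composite.

171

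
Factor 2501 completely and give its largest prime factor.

2501 = 41 · 61
61 is prime.
So 2501 = 41 · 61; the largest prime factor is 61.

61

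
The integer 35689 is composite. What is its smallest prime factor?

35689 is odd.
Digit sum 31, not divisible by 3.
Ends in 9: not divisible by 5.
7: 35689 = 7·5098 + 3
11: 35689 = 11·3244 + 5
13: 35689 = 13·2745 + 4
17: 35689 = 17·2099 + 6
19: 35689 = 19·1878 + 7
23: 35689 = 23·1551 + 16
29: 35689 = 29·1230 + 19
31: 35689 = 31·1151 + 8
37: 35689 = 37·964 + 21
41: 35689 = 41·870 + 19
43: 35689 = 43·829 + 42
47: 35689 = 47·759 + 16
53: 35689 = 53·673 + 20
59: 35689 = 59·604 + 53
61: 35689 = 61·585 + 4
67: 35689 = 67·532 + 45
71: 35689 = 71·502 + 47
73: 35689 = 73·488 + 65
79: 35689 = 79·451 + 60
83: 35689 = 83·429 + 82
89: 35689 = 89·401

89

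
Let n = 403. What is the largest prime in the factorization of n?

31

403 = 13 · 31
31 is prime.
So 403 = 13 · 31; the largest prime factor is 31.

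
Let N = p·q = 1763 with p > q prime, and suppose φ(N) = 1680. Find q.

41

φ(n) = (p−1)(q−1) = n − (p+q) + 1, so p + q = 1763 − 1680 + 1 = 84.
p and q are the roots of t² − 84t + 1763 = 0.
Discriminant: 84² − 4·1763 = 7056 − 7052 = 4; √4 = 2.
q = (84 − 2)/2 = 41, p = (84 + 2)/2 = 43.
Check: 41 · 43 = 1763.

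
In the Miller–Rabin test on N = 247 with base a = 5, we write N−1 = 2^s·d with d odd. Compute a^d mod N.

216

247 − 1 = 246 = 2^1 · 123, so d = 123.
5^1 ≡ 5 (mod 247)
5^2 ≡ 5^2 = 25 ≡ 25 (mod 247)
5^4 ≡ 25^2 = 625 ≡ 131 (mod 247)
5^8 ≡ 131^2 = 17161 ≡ 118 (mod 247)
5^16 ≡ 118^2 = 13924 ≡ 92 (mod 247)
5^32 ≡ 92^2 = 8464 ≡ 66 (mod 247)
5^64 ≡ 66^2 = 4356 ≡ 157 (mod 247)
123 = 64 + 32 + 16 + 8 + 2 + 1 in binary powers of 2.
So 5^123 ≡ 157 · 66 · 92 · 118 · 25 · 5 ≡ 216 (mod 247).
Squaring chain: 216; never reaches −1, so base 5 is a Miller–Rabin witness that 247 is composite.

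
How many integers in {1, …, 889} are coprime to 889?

756

Factor: 889 = 7 · 127.
φ(889) = (7−1) · (127−1) = 6 · 126 = 756.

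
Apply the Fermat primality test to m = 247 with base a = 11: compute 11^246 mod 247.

11^1 ≡ 11 (mod 247)
11^2 ≡ 11^2 = 121 ≡ 121 (mod 247)
11^4 ≡ 121^2 = 14641 ≡ 68 (mod 247)
11^8 ≡ 68^2 = 4624 ≡ 178 (mod 247)
11^16 ≡ 178^2 = 31684 ≡ 68 (mod 247)
11^32 ≡ 68^2 = 4624 ≡ 178 (mod 247)
11^64 ≡ 178^2 = 31684 ≡ 68 (mod 247)
11^128 ≡ 68^2 = 4624 ≡ 178 (mod 247)
246 = 128 + 64 + 32 + 16 + 4 + 2 in binary powers of 2.
So 11^246 ≡ 178 · 68 · 178 · 68 · 68 · 121 ≡ 77 (mod 247).
Since 77 ≠ 1, base 11 is a Fermat witness: 247 is composite.

77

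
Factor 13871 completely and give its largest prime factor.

97

13871 = 11 · 1261
1261 = 13 · 97
97 is prime.
So 13871 = 11 · 13 · 97; the largest prime factor is 97.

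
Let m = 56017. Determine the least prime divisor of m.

56017 is odd.
Digit sum 19, not divisible by 3.
Ends in 7: not divisible by 5.
7: 56017 = 7·8002 + 3
11: 56017 = 11·5092 + 5
13: 56017 = 13·4309

13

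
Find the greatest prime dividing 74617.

83

74617 = 29 · 2573
2573 = 31 · 83
83 is prime.
So 74617 = 29 · 31 · 83; the largest prime factor is 83.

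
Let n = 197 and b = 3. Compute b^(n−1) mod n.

3^1 ≡ 3 (mod 197)
3^2 ≡ 3^2 = 9 ≡ 9 (mod 197)
3^4 ≡ 9^2 = 81 ≡ 81 (mod 197)
3^8 ≡ 81^2 = 6561 ≡ 60 (mod 197)
3^16 ≡ 60^2 = 3600 ≡ 54 (mod 197)
3^32 ≡ 54^2 = 2916 ≡ 158 (mod 197)
3^64 ≡ 158^2 = 24964 ≡ 142 (mod 197)
3^128 ≡ 142^2 = 20164 ≡ 70 (mod 197)
196 = 128 + 64 + 4 in binary powers of 2.
So 3^196 ≡ 70 · 142 · 81 ≡ 1 (mod 197).
Since the result is 1, base 3 gives no evidence that 197 is composite.

1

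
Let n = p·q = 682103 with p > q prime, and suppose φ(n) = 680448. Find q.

769

φ(n) = (p−1)(q−1) = n − (p+q) + 1, so p + q = 682103 − 680448 + 1 = 1656.
p and q are the roots of t² − 1656t + 682103 = 0.
Discriminant: 1656² − 4·682103 = 2742336 − 2728412 = 13924; √13924 = 118.
q = (1656 − 118)/2 = 769, p = (1656 + 118)/2 = 887.
Check: 769 · 887 = 682103.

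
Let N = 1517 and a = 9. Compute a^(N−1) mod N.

493

9^1 ≡ 9 (mod 1517)
9^2 ≡ 9^2 = 81 ≡ 81 (mod 1517)
9^4 ≡ 81^2 = 6561 ≡ 493 (mod 1517)
9^8 ≡ 493^2 = 243049 ≡ 329 (mod 1517)
9^16 ≡ 329^2 = 108241 ≡ 534 (mod 1517)
9^32 ≡ 534^2 = 285156 ≡ 1477 (mod 1517)
9^64 ≡ 1477^2 = 2181529 ≡ 83 (mod 1517)
9^128 ≡ 83^2 = 6889 ≡ 821 (mod 1517)
9^256 ≡ 821^2 = 674041 ≡ 493 (mod 1517)
9^512 ≡ 493^2 = 243049 ≡ 329 (mod 1517)
9^1024 ≡ 329^2 = 108241 ≡ 534 (mod 1517)
1516 = 1024 + 256 + 128 + 64 + 32 + 8 + 4 in binary powers of 2.
So 9^1516 ≡ 534 · 493 · 821 · 83 · 1477 · 329 · 493 ≡ 493 (mod 1517).
Since 493 ≠ 1, base 9 is a Fermat witness: 1517 is composite.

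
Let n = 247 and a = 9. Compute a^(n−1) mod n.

9^1 ≡ 9 (mod 247)
9^2 ≡ 9^2 = 81 ≡ 81 (mod 247)
9^4 ≡ 81^2 = 6561 ≡ 139 (mod 247)
9^8 ≡ 139^2 = 19321 ≡ 55 (mod 247)
9^16 ≡ 55^2 = 3025 ≡ 61 (mod 247)
9^32 ≡ 61^2 = 3721 ≡ 16 (mod 247)
9^64 ≡ 16^2 = 256 ≡ 9 (mod 247)
9^128 ≡ 9^2 = 81 ≡ 81 (mod 247)
246 = 128 + 64 + 32 + 16 + 4 + 2 in binary powers of 2.
So 9^246 ≡ 81 · 9 · 16 · 61 · 139 · 81 ≡ 235 (mod 247).
Since 235 ≠ 1, base 9 is a Fermat witness: 247 is composite.

235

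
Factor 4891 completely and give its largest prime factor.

73

4891 = 67 · 73
73 is prime.
So 4891 = 67 · 73; the largest prime factor is 73.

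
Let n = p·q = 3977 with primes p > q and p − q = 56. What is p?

97

Since p = q + 56, we have 3977 = q(q + 56), so q² + 56q − 3977 = 0.
Discriminant: 56² + 4·3977 = 3136 + 15908 = 19044; √19044 = 138.
q = (−56 + 138)/2 = 41, and p = q + 56 = 97.
Check: 41 · 97 = 3977.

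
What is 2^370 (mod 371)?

170

2^1 ≡ 2 (mod 371)
2^2 ≡ 2^2 = 4 ≡ 4 (mod 371)
2^4 ≡ 4^2 = 16 ≡ 16 (mod 371)
2^8 ≡ 16^2 = 256 ≡ 256 (mod 371)
2^16 ≡ 256^2 = 65536 ≡ 240 (mod 371)
2^32 ≡ 240^2 = 57600 ≡ 95 (mod 371)
2^64 ≡ 95^2 = 9025 ≡ 121 (mod 371)
2^128 ≡ 121^2 = 14641 ≡ 172 (mod 371)
2^256 ≡ 172^2 = 29584 ≡ 275 (mod 371)
370 = 256 + 64 + 32 + 16 + 2 in binary powers of 2.
So 2^370 ≡ 275 · 121 · 95 · 240 · 4 ≡ 170 (mod 371).
Since 170 ≠ 1, base 2 is a Fermat witness: 371 is composite.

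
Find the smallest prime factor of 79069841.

79069841 is odd.
Digit sum 44, not divisible by 3.
Ends in 1: not divisible by 5.
7: 79069841 = 7·11295691 + 4
11: 79069841 = 11·7188167 + 4
13: 79069841 = 13·6082295 + 6
17: 79069841 = 17·4651167 + 2
19: 79069841 = 19·4161570 + 11
23: 79069841 = 23·3437819 + 4
29: 79069841 = 29·2726546 + 7
31: 79069841 = 31·2550640 + 1
37: 79069841 = 37·2137022 + 27
41: 79069841 = 41·1928532 + 29
43: 79069841 = 43·1838833 + 22
47: 79069841 = 47·1682337 + 2
53: 79069841 = 53·1491883 + 42
59: 79069841 = 59·1340166 + 47
61: 79069841 = 61·1296226 + 55
67: 79069841 = 67·1180146 + 59
71: 79069841 = 71·1113659 + 52
73: 79069841 = 73·1083148 + 37
79: 79069841 = 79·1000884 + 5
83: 79069841 = 83·952648 + 57
89: 79069841 = 89·888425 + 16
97: 79069841 = 97·815153

97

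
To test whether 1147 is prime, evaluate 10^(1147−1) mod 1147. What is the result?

10^1 ≡ 10 (mod 1147)
10^2 ≡ 10^2 = 100 ≡ 100 (mod 1147)
10^4 ≡ 100^2 = 10000 ≡ 824 (mod 1147)
10^8 ≡ 824^2 = 678976 ≡ 1099 (mod 1147)
10^16 ≡ 1099^2 = 1207801 ≡ 10 (mod 1147)
10^32 ≡ 10^2 = 100 ≡ 100 (mod 1147)
10^64 ≡ 100^2 = 10000 ≡ 824 (mod 1147)
10^128 ≡ 824^2 = 678976 ≡ 1099 (mod 1147)
10^256 ≡ 1099^2 = 1207801 ≡ 10 (mod 1147)
10^512 ≡ 10^2 = 100 ≡ 100 (mod 1147)
10^1024 ≡ 100^2 = 10000 ≡ 824 (mod 1147)
1146 = 1024 + 64 + 32 + 16 + 8 + 2 in binary powers of 2.
So 10^1146 ≡ 824 · 824 · 100 · 10 · 1099 · 100 ≡ 963 (mod 1147).
Since 963 ≠ 1, base 10 is a Fermat witness: 1147 is composite.

963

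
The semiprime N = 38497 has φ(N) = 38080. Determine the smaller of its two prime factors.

137

φ(n) = (p−1)(q−1) = n − (p+q) + 1, so p + q = 38497 − 38080 + 1 = 418.
p and q are the roots of t² − 418t + 38497 = 0.
Discriminant: 418² − 4·38497 = 174724 − 153988 = 20736; √20736 = 144.
q = (418 − 144)/2 = 137, p = (418 + 144)/2 = 281.
Check: 137 · 281 = 38497.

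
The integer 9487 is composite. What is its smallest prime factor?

53

9487 is odd.
Digit sum 28, not divisible by 3.
Ends in 7: not divisible by 5.
7: 9487 = 7·1355 + 2
11: 9487 = 11·862 + 5
13: 9487 = 13·729 + 10
17: 9487 = 17·558 + 1
19: 9487 = 19·499 + 6
23: 9487 = 23·412 + 11
29: 9487 = 29·327 + 4
31: 9487 = 31·306 + 1
37: 9487 = 37·256 + 15
41: 9487 = 41·231 + 16
43: 9487 = 43·220 + 27
47: 9487 = 47·201 + 40
53: 9487 = 53·179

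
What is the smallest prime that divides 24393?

3

24393 is odd.
Digit sum 21, divisible by 3.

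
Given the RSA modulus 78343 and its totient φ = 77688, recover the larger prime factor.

φ(n) = (p−1)(q−1) = n − (p+q) + 1, so p + q = 78343 − 77688 + 1 = 656.
p and q are the roots of t² − 656t + 78343 = 0.
Discriminant: 656² − 4·78343 = 430336 − 313372 = 116964; √116964 = 342.
q = (656 − 342)/2 = 157, p = (656 + 342)/2 = 499.
Check: 157 · 499 = 78343.

499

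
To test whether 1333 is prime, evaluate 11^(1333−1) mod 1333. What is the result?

78

11^1 ≡ 11 (mod 1333)
11^2 ≡ 11^2 = 121 ≡ 121 (mod 1333)
11^4 ≡ 121^2 = 14641 ≡ 1311 (mod 1333)
11^8 ≡ 1311^2 = 1718721 ≡ 484 (mod 1333)
11^16 ≡ 484^2 = 234256 ≡ 981 (mod 1333)
11^32 ≡ 981^2 = 962361 ≡ 1268 (mod 1333)
11^64 ≡ 1268^2 = 1607824 ≡ 226 (mod 1333)
11^128 ≡ 226^2 = 51076 ≡ 422 (mod 1333)
11^256 ≡ 422^2 = 178084 ≡ 795 (mod 1333)
11^512 ≡ 795^2 = 632025 ≡ 183 (mod 1333)
11^1024 ≡ 183^2 = 33489 ≡ 164 (mod 1333)
1332 = 1024 + 256 + 32 + 16 + 4 in binary powers of 2.
So 11^1332 ≡ 164 · 795 · 1268 · 981 · 1311 ≡ 78 (mod 1333).
Since 78 ≠ 1, base 11 is a Fermat witness: 1333 is composite.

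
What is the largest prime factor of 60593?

60593 = 13 · 4661
4661 = 59 · 79
79 is prime.
So 60593 = 13 · 59 · 79; the largest prime factor is 79.

79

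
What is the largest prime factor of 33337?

33337 = 17 · 1961
1961 = 37 · 53
53 is prime.
So 33337 = 17 · 37 · 53; the largest prime factor is 53.

53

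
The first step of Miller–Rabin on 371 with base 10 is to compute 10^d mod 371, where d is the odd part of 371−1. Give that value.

152

371 − 1 = 370 = 2^1 · 185, so d = 185.
10^1 ≡ 10 (mod 371)
10^2 ≡ 10^2 = 100 ≡ 100 (mod 371)
10^4 ≡ 100^2 = 10000 ≡ 354 (mod 371)
10^8 ≡ 354^2 = 125316 ≡ 289 (mod 371)
10^16 ≡ 289^2 = 83521 ≡ 46 (mod 371)
10^32 ≡ 46^2 = 2116 ≡ 261 (mod 371)
10^64 ≡ 261^2 = 68121 ≡ 228 (mod 371)
10^128 ≡ 228^2 = 51984 ≡ 44 (mod 371)
185 = 128 + 32 + 16 + 8 + 1 in binary powers of 2.
So 10^185 ≡ 44 · 261 · 46 · 289 · 10 ≡ 152 (mod 371).
Squaring chain: 152; never reaches −1, so base 10 is a Miller–Rabin witness that 371 is composite.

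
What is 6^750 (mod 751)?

6^1 ≡ 6 (mod 751)
6^2 ≡ 6^2 = 36 ≡ 36 (mod 751)
6^4 ≡ 36^2 = 1296 ≡ 545 (mod 751)
6^8 ≡ 545^2 = 297025 ≡ 380 (mod 751)
6^16 ≡ 380^2 = 144400 ≡ 208 (mod 751)
6^32 ≡ 208^2 = 43264 ≡ 457 (mod 751)
6^64 ≡ 457^2 = 208849 ≡ 71 (mod 751)
6^128 ≡ 71^2 = 5041 ≡ 535 (mod 751)
6^256 ≡ 535^2 = 286225 ≡ 94 (mod 751)
6^512 ≡ 94^2 = 8836 ≡ 575 (mod 751)
750 = 512 + 128 + 64 + 32 + 8 + 4 + 2 in binary powers of 2.
So 6^750 ≡ 575 · 535 · 71 · 457 · 380 · 545 · 36 ≡ 1 (mod 751).
Since the result is 1, base 6 gives no evidence that 751 is composite.

1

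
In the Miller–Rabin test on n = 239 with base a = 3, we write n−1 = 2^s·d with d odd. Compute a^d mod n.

1

239 − 1 = 238 = 2^1 · 119, so d = 119.
3^1 ≡ 3 (mod 239)
3^2 ≡ 3^2 = 9 ≡ 9 (mod 239)
3^4 ≡ 9^2 = 81 ≡ 81 (mod 239)
3^8 ≡ 81^2 = 6561 ≡ 108 (mod 239)
3^16 ≡ 108^2 = 11664 ≡ 192 (mod 239)
3^32 ≡ 192^2 = 36864 ≡ 58 (mod 239)
3^64 ≡ 58^2 = 3364 ≡ 18 (mod 239)
119 = 64 + 32 + 16 + 4 + 2 + 1 in binary powers of 2.
So 3^119 ≡ 18 · 58 · 192 · 81 · 9 · 3 ≡ 1 (mod 239).
Since 3^d ≡ 1 (mod 239), base 3 does not prove 239 composite.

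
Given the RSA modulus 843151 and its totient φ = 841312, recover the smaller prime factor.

φ(n) = (p−1)(q−1) = n − (p+q) + 1, so p + q = 843151 − 841312 + 1 = 1840.
p and q are the roots of t² − 1840t + 843151 = 0.
Discriminant: 1840² − 4·843151 = 3385600 − 3372604 = 12996; √12996 = 114.
q = (1840 − 114)/2 = 863, p = (1840 + 114)/2 = 977.
Check: 863 · 977 = 843151.

863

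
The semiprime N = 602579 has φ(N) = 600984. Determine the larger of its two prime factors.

983

φ(n) = (p−1)(q−1) = n − (p+q) + 1, so p + q = 602579 − 600984 + 1 = 1596.
p and q are the roots of t² − 1596t + 602579 = 0.
Discriminant: 1596² − 4·602579 = 2547216 − 2410316 = 136900; √136900 = 370.
q = (1596 − 370)/2 = 613, p = (1596 + 370)/2 = 983.
Check: 613 · 983 = 602579.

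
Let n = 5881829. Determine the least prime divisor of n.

5881829 is odd.
Digit sum 41, not divisible by 3.
Ends in 9: not divisible by 5.
7: 5881829 = 7·840261 + 2
11: 5881829 = 11·534711 + 8
13: 5881829 = 13·452448 + 5
17: 5881829 = 17·345989 + 16
19: 5881829 = 19·309569 + 18
23: 5881829 = 23·255731 + 16
29: 5881829 = 29·202821 + 20
31: 5881829 = 31·189736 + 13
37: 5881829 = 37·158968 + 13
41: 5881829 = 41·143459 + 10
43: 5881829 = 43·136786 + 31
47: 5881829 = 47·125145 + 14
53: 5881829 = 53·110977 + 48
59: 5881829 = 59·99692 + 1
61: 5881829 = 61·96423 + 26
67: 5881829 = 67·87788 + 33
71: 5881829 = 71·82842 + 47
73: 5881829 = 73·80573

73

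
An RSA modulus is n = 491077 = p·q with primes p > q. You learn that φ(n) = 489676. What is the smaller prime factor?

φ(n) = (p−1)(q−1) = n − (p+q) + 1, so p + q = 491077 − 489676 + 1 = 1402.
p and q are the roots of t² − 1402t + 491077 = 0.
Discriminant: 1402² − 4·491077 = 1965604 − 1964308 = 1296; √1296 = 36.
q = (1402 − 36)/2 = 683, p = (1402 + 36)/2 = 719.
Check: 683 · 719 = 491077.

683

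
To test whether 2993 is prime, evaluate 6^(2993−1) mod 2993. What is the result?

6^1 ≡ 6 (mod 2993)
6^2 ≡ 6^2 = 36 ≡ 36 (mod 2993)
6^4 ≡ 36^2 = 1296 ≡ 1296 (mod 2993)
6^8 ≡ 1296^2 = 1679616 ≡ 543 (mod 2993)
6^16 ≡ 543^2 = 294849 ≡ 1535 (mod 2993)
6^32 ≡ 1535^2 = 2356225 ≡ 734 (mod 2993)
6^64 ≡ 734^2 = 538756 ≡ 16 (mod 2993)
6^128 ≡ 16^2 = 256 ≡ 256 (mod 2993)
6^256 ≡ 256^2 = 65536 ≡ 2683 (mod 2993)
6^512 ≡ 2683^2 = 7198489 ≡ 324 (mod 2993)
6^1024 ≡ 324^2 = 104976 ≡ 221 (mod 2993)
6^2048 ≡ 221^2 = 48841 ≡ 953 (mod 2993)
2992 = 2048 + 512 + 256 + 128 + 32 + 16 in binary powers of 2.
So 6^2992 ≡ 953 · 324 · 2683 · 256 · 734 · 1535 ≡ 201 (mod 2993).
Since 201 ≠ 1, base 6 is a Fermat witness: 2993 is composite.

201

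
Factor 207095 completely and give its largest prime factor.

207095 = 5 · 41419
41419 = 7 · 5917
5917 = 61 · 97
97 is prime.
So 207095 = 5 · 7 · 61 · 97; the largest prime factor is 97.

97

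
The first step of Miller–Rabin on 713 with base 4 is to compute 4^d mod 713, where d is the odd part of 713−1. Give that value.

713 − 1 = 712 = 2^3 · 89, so d = 89.
4^1 ≡ 4 (mod 713)
4^2 ≡ 4^2 = 16 ≡ 16 (mod 713)
4^4 ≡ 16^2 = 256 ≡ 256 (mod 713)
4^8 ≡ 256^2 = 65536 ≡ 653 (mod 713)
4^16 ≡ 653^2 = 426409 ≡ 35 (mod 713)
4^32 ≡ 35^2 = 1225 ≡ 512 (mod 713)
4^64 ≡ 512^2 = 262144 ≡ 473 (mod 713)
89 = 64 + 16 + 8 + 1 in binary powers of 2.
So 4^89 ≡ 473 · 35 · 653 · 4 ≡ 349 (mod 713).
Squaring chain: 349 → 591 → 624; never reaches −1, so base 4 is a Miller–Rabin witness that 713 is composite.

349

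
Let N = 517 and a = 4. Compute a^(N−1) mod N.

147

4^1 ≡ 4 (mod 517)
4^2 ≡ 4^2 = 16 ≡ 16 (mod 517)
4^4 ≡ 16^2 = 256 ≡ 256 (mod 517)
4^8 ≡ 256^2 = 65536 ≡ 394 (mod 517)
4^16 ≡ 394^2 = 155236 ≡ 136 (mod 517)
4^32 ≡ 136^2 = 18496 ≡ 401 (mod 517)
4^64 ≡ 401^2 = 160801 ≡ 14 (mod 517)
4^128 ≡ 14^2 = 196 ≡ 196 (mod 517)
4^256 ≡ 196^2 = 38416 ≡ 158 (mod 517)
4^512 ≡ 158^2 = 24964 ≡ 148 (mod 517)
516 = 512 + 4 in binary powers of 2.
So 4^516 ≡ 148 · 256 ≡ 147 (mod 517).
Since 147 ≠ 1, base 4 is a Fermat witness: 517 is composite.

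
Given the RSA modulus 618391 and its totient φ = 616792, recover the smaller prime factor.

φ(n) = (p−1)(q−1) = n − (p+q) + 1, so p + q = 618391 − 616792 + 1 = 1600.
p and q are the roots of t² − 1600t + 618391 = 0.
Discriminant: 1600² − 4·618391 = 2560000 − 2473564 = 86436; √86436 = 294.
q = (1600 − 294)/2 = 653, p = (1600 + 294)/2 = 947.
Check: 653 · 947 = 618391.

653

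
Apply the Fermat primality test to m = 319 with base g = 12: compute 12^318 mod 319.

144

12^1 ≡ 12 (mod 319)
12^2 ≡ 12^2 = 144 ≡ 144 (mod 319)
12^4 ≡ 144^2 = 20736 ≡ 1 (mod 319)
12^8 ≡ 1^2 = 1 ≡ 1 (mod 319)
12^16 ≡ 1^2 = 1 ≡ 1 (mod 319)
12^32 ≡ 1^2 = 1 ≡ 1 (mod 319)
12^64 ≡ 1^2 = 1 ≡ 1 (mod 319)
12^128 ≡ 1^2 = 1 ≡ 1 (mod 319)
12^256 ≡ 1^2 = 1 ≡ 1 (mod 319)
318 = 256 + 32 + 16 + 8 + 4 + 2 in binary powers of 2.
So 12^318 ≡ 1 · 1 · 1 · 1 · 1 · 144 ≡ 144 (mod 319).
Since 144 ≠ 1, base 12 is a Fermat witness: 319 is composite.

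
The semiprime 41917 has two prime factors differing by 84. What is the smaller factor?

Since p = q + 84, we have 41917 = q(q + 84), so q² + 84q − 41917 = 0.
Discriminant: 84² + 4·41917 = 7056 + 167668 = 174724; √174724 = 418.
q = (−84 + 418)/2 = 167, and p = q + 84 = 251.
Check: 167 · 251 = 41917.

167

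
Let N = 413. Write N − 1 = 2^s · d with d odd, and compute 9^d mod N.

413 − 1 = 412 = 2^2 · 103, so d = 103.
9^1 ≡ 9 (mod 413)
9^2 ≡ 9^2 = 81 ≡ 81 (mod 413)
9^4 ≡ 81^2 = 6561 ≡ 366 (mod 413)
9^8 ≡ 366^2 = 133956 ≡ 144 (mod 413)
9^16 ≡ 144^2 = 20736 ≡ 86 (mod 413)
9^32 ≡ 86^2 = 7396 ≡ 375 (mod 413)
9^64 ≡ 375^2 = 140625 ≡ 205 (mod 413)
103 = 64 + 32 + 4 + 2 + 1 in binary powers of 2.
So 9^103 ≡ 205 · 375 · 366 · 81 · 9 ≡ 86 (mod 413).
Squaring chain: 86 → 375; never reaches −1, so base 9 is a Miller–Rabin witness that 413 is composite.

86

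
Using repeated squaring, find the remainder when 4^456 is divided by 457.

4^1 ≡ 4 (mod 457)
4^2 ≡ 4^2 = 16 ≡ 16 (mod 457)
4^4 ≡ 16^2 = 256 ≡ 256 (mod 457)
4^8 ≡ 256^2 = 65536 ≡ 185 (mod 457)
4^16 ≡ 185^2 = 34225 ≡ 407 (mod 457)
4^32 ≡ 407^2 = 165649 ≡ 215 (mod 457)
4^64 ≡ 215^2 = 46225 ≡ 68 (mod 457)
4^128 ≡ 68^2 = 4624 ≡ 54 (mod 457)
4^256 ≡ 54^2 = 2916 ≡ 174 (mod 457)
456 = 256 + 128 + 64 + 8 in binary powers of 2.
So 4^456 ≡ 174 · 54 · 68 · 185 ≡ 1 (mod 457).
Since the result is 1, base 4 gives no evidence that 457 is composite.

1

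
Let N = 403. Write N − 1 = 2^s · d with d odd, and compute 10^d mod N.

64

403 − 1 = 402 = 2^1 · 201, so d = 201.
10^1 ≡ 10 (mod 403)
10^2 ≡ 10^2 = 100 ≡ 100 (mod 403)
10^4 ≡ 100^2 = 10000 ≡ 328 (mod 403)
10^8 ≡ 328^2 = 107584 ≡ 386 (mod 403)
10^16 ≡ 386^2 = 148996 ≡ 289 (mod 403)
10^32 ≡ 289^2 = 83521 ≡ 100 (mod 403)
10^64 ≡ 100^2 = 10000 ≡ 328 (mod 403)
10^128 ≡ 328^2 = 107584 ≡ 386 (mod 403)
201 = 128 + 64 + 8 + 1 in binary powers of 2.
So 10^201 ≡ 386 · 328 · 386 · 10 ≡ 64 (mod 403).
Squaring chain: 64; never reaches −1, so base 10 is a Miller–Rabin witness that 403 is composite.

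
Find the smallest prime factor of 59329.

59329 is odd.
Digit sum 28, not divisible by 3.
Ends in 9: not divisible by 5.
7: 59329 = 7·8475 + 4
11: 59329 = 11·5393 + 6
13: 59329 = 13·4563 + 10
17: 59329 = 17·3489 + 16
19: 59329 = 19·3122 + 11
23: 59329 = 23·2579 + 12
29: 59329 = 29·2045 + 24
31: 59329 = 31·1913 + 26
37: 59329 = 37·1603 + 18
41: 59329 = 41·1447 + 2
43: 59329 = 43·1379 + 32
47: 59329 = 47·1262 + 15
53: 59329 = 53·1119 + 22
59: 59329 = 59·1005 + 34
61: 59329 = 61·972 + 37
67: 59329 = 67·885 + 34
71: 59329 = 71·835 + 44
73: 59329 = 73·812 + 53
79: 59329 = 79·751

79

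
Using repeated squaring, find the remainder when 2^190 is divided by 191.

2^1 ≡ 2 (mod 191)
2^2 ≡ 2^2 = 4 ≡ 4 (mod 191)
2^4 ≡ 4^2 = 16 ≡ 16 (mod 191)
2^8 ≡ 16^2 = 256 ≡ 65 (mod 191)
2^16 ≡ 65^2 = 4225 ≡ 23 (mod 191)
2^32 ≡ 23^2 = 529 ≡ 147 (mod 191)
2^64 ≡ 147^2 = 21609 ≡ 26 (mod 191)
2^128 ≡ 26^2 = 676 ≡ 103 (mod 191)
190 = 128 + 32 + 16 + 8 + 4 + 2 in binary powers of 2.
So 2^190 ≡ 103 · 147 · 23 · 65 · 16 · 4 ≡ 1 (mod 191).
Since the result is 1, base 2 gives no evidence that 191 is composite.

1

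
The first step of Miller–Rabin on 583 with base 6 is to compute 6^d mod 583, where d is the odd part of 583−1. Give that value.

303

583 − 1 = 582 = 2^1 · 291, so d = 291.
6^1 ≡ 6 (mod 583)
6^2 ≡ 6^2 = 36 ≡ 36 (mod 583)
6^4 ≡ 36^2 = 1296 ≡ 130 (mod 583)
6^8 ≡ 130^2 = 16900 ≡ 576 (mod 583)
6^16 ≡ 576^2 = 331776 ≡ 49 (mod 583)
6^32 ≡ 49^2 = 2401 ≡ 69 (mod 583)
6^64 ≡ 69^2 = 4761 ≡ 97 (mod 583)
6^128 ≡ 97^2 = 9409 ≡ 81 (mod 583)
6^256 ≡ 81^2 = 6561 ≡ 148 (mod 583)
291 = 256 + 32 + 2 + 1 in binary powers of 2.
So 6^291 ≡ 148 · 69 · 36 · 6 ≡ 303 (mod 583).
Squaring chain: 303; never reaches −1, so base 6 is a Miller–Rabin witness that 583 is composite.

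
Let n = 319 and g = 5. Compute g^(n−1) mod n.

136

5^1 ≡ 5 (mod 319)
5^2 ≡ 5^2 = 25 ≡ 25 (mod 319)
5^4 ≡ 25^2 = 625 ≡ 306 (mod 319)
5^8 ≡ 306^2 = 93636 ≡ 169 (mod 319)
5^16 ≡ 169^2 = 28561 ≡ 170 (mod 319)
5^32 ≡ 170^2 = 28900 ≡ 190 (mod 319)
5^64 ≡ 190^2 = 36100 ≡ 53 (mod 319)
5^128 ≡ 53^2 = 2809 ≡ 257 (mod 319)
5^256 ≡ 257^2 = 66049 ≡ 16 (mod 319)
318 = 256 + 32 + 16 + 8 + 4 + 2 in binary powers of 2.
So 5^318 ≡ 16 · 190 · 170 · 169 · 306 · 25 ≡ 136 (mod 319).
Since 136 ≠ 1, base 5 is a Fermat witness: 319 is composite.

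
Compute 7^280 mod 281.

7^1 ≡ 7 (mod 281)
7^2 ≡ 7^2 = 49 ≡ 49 (mod 281)
7^4 ≡ 49^2 = 2401 ≡ 153 (mod 281)
7^8 ≡ 153^2 = 23409 ≡ 86 (mod 281)
7^16 ≡ 86^2 = 7396 ≡ 90 (mod 281)
7^32 ≡ 90^2 = 8100 ≡ 232 (mod 281)
7^64 ≡ 232^2 = 53824 ≡ 153 (mod 281)
7^128 ≡ 153^2 = 23409 ≡ 86 (mod 281)
7^256 ≡ 86^2 = 7396 ≡ 90 (mod 281)
280 = 256 + 16 + 8 in binary powers of 2.
So 7^280 ≡ 90 · 90 · 86 ≡ 1 (mod 281).
Since the result is 1, base 7 gives no evidence that 281 is composite.

1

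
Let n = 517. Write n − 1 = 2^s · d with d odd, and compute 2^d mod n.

517 − 1 = 516 = 2^2 · 129, so d = 129.
2^1 ≡ 2 (mod 517)
2^2 ≡ 2^2 = 4 ≡ 4 (mod 517)
2^4 ≡ 4^2 = 16 ≡ 16 (mod 517)
2^8 ≡ 16^2 = 256 ≡ 256 (mod 517)
2^16 ≡ 256^2 = 65536 ≡ 394 (mod 517)
2^32 ≡ 394^2 = 155236 ≡ 136 (mod 517)
2^64 ≡ 136^2 = 18496 ≡ 401 (mod 517)
2^128 ≡ 401^2 = 160801 ≡ 14 (mod 517)
129 = 128 + 1 in binary powers of 2.
So 2^129 ≡ 14 · 2 ≡ 28 (mod 517).
Squaring chain: 28 → 267; never reaches −1, so base 2 is a Miller–Rabin witness that 517 is composite.

28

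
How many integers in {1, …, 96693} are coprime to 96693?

Factor: 96693 = 3 · 167 · 193.
φ(96693) = (3−1) · (167−1) · (193−1) = 2 · 166 · 192 = 63744.

63744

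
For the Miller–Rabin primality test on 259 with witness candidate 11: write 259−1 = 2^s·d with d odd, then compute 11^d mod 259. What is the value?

36

259 − 1 = 258 = 2^1 · 129, so d = 129.
11^1 ≡ 11 (mod 259)
11^2 ≡ 11^2 = 121 ≡ 121 (mod 259)
11^4 ≡ 121^2 = 14641 ≡ 137 (mod 259)
11^8 ≡ 137^2 = 18769 ≡ 121 (mod 259)
11^16 ≡ 121^2 = 14641 ≡ 137 (mod 259)
11^32 ≡ 137^2 = 18769 ≡ 121 (mod 259)
11^64 ≡ 121^2 = 14641 ≡ 137 (mod 259)
11^128 ≡ 137^2 = 18769 ≡ 121 (mod 259)
129 = 128 + 1 in binary powers of 2.
So 11^129 ≡ 121 · 11 ≡ 36 (mod 259).
Squaring chain: 36; never reaches −1, so base 11 is a Miller–Rabin witness that 259 is composite.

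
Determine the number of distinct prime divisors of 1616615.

6

1616615 = 5 · 323323
323323 = 7 · 46189
46189 = 11 · 4199
4199 = 13 · 323
323 = 17 · 19
1616615 = 5 · 7 · 11 · 13 · 17 · 19, which has 6 distinct prime factors.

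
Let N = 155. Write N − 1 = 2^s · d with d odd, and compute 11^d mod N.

155 − 1 = 154 = 2^1 · 77, so d = 77.
11^1 ≡ 11 (mod 155)
11^2 ≡ 11^2 = 121 ≡ 121 (mod 155)
11^4 ≡ 121^2 = 14641 ≡ 71 (mod 155)
11^8 ≡ 71^2 = 5041 ≡ 81 (mod 155)
11^16 ≡ 81^2 = 6561 ≡ 51 (mod 155)
11^32 ≡ 51^2 = 2601 ≡ 121 (mod 155)
11^64 ≡ 121^2 = 14641 ≡ 71 (mod 155)
77 = 64 + 8 + 4 + 1 in binary powers of 2.
So 11^77 ≡ 71 · 81 · 71 · 11 ≡ 96 (mod 155).
Squaring chain: 96; never reaches −1, so base 11 is a Miller–Rabin witness that 155 is composite.

96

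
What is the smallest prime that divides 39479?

39479 is odd.
Digit sum 32, not divisible by 3.
Ends in 9: not divisible by 5.
7: 39479 = 7·5639 + 6
11: 39479 = 11·3589

11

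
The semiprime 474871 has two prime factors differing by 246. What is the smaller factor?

Since p = q + 246, we have 474871 = q(q + 246), so q² + 246q − 474871 = 0.
Discriminant: 246² + 4·474871 = 60516 + 1899484 = 1960000; √1960000 = 1400.
q = (−246 + 1400)/2 = 577, and p = q + 246 = 823.
Check: 577 · 823 = 474871.

577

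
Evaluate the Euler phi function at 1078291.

1036800

Factor: 1078291 = 37 · 151 · 193.
φ(1078291) = (37−1) · (151−1) · (193−1) = 36 · 150 · 192 = 1036800.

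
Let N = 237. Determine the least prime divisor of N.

237 is odd.
Digit sum 12, divisible by 3.

3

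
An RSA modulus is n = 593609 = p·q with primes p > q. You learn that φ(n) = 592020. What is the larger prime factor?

φ(n) = (p−1)(q−1) = n − (p+q) + 1, so p + q = 593609 − 592020 + 1 = 1590.
p and q are the roots of t² − 1590t + 593609 = 0.
Discriminant: 1590² − 4·593609 = 2528100 − 2374436 = 153664; √153664 = 392.
q = (1590 − 392)/2 = 599, p = (1590 + 392)/2 = 991.
Check: 599 · 991 = 593609.

991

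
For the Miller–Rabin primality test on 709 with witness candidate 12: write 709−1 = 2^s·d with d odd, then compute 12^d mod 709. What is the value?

708

709 − 1 = 708 = 2^2 · 177, so d = 177.
12^1 ≡ 12 (mod 709)
12^2 ≡ 12^2 = 144 ≡ 144 (mod 709)
12^4 ≡ 144^2 = 20736 ≡ 175 (mod 709)
12^8 ≡ 175^2 = 30625 ≡ 138 (mod 709)
12^16 ≡ 138^2 = 19044 ≡ 610 (mod 709)
12^32 ≡ 610^2 = 372100 ≡ 584 (mod 709)
12^64 ≡ 584^2 = 341056 ≡ 27 (mod 709)
12^128 ≡ 27^2 = 729 ≡ 20 (mod 709)
177 = 128 + 32 + 16 + 1 in binary powers of 2.
So 12^177 ≡ 20 · 584 · 610 · 12 ≡ 708 (mod 709).
Since 12^d ≡ 708 (mod 709), base 12 does not prove 709 composite.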